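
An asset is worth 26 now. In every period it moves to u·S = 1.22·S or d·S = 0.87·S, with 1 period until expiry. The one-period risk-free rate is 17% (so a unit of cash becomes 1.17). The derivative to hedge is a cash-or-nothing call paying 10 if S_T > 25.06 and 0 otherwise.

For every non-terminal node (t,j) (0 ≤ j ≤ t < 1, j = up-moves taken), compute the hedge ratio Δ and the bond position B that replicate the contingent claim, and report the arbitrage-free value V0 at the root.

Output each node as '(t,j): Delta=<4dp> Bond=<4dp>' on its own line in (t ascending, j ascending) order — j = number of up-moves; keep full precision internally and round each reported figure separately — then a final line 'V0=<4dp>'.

(0,0): Delta=1.0989 Bond=-21.2454
V0=7.3260

The replicating-portfolio and risk-neutral prices coincide; use p* = (1.17−0.87)/(1.22−0.87) = 0.8571 for the latter.
At expiry t=1: V(1,0)=0.0000, V(1,1)=10.0000
(0,0): S=26.0000. Δ = (V_up−V_dn)/(S_up−S_dn) = (10.0000−0.0000)/(31.7200−22.6200) = 1.0989. V = [p*·10.0000 + (1−p*)·0.0000]/1.17 = 7.3260. B = V − Δ·S = -21.2454.
Root portfolio cost Δ·26+B reproduces V0=7.3260.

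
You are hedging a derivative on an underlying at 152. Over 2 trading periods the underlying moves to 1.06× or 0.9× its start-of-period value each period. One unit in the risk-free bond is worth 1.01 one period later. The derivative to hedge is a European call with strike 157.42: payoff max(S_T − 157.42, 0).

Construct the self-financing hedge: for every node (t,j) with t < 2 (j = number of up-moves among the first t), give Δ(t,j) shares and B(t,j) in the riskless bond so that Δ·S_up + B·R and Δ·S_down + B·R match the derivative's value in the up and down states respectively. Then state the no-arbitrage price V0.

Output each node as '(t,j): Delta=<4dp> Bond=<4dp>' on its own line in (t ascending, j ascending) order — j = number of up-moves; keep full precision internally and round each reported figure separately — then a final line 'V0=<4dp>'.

(0,0): Delta=0.3741 Bond=-50.6749
(1,0): Delta=0.0000 Bond=0.0000
(1,1): Delta=0.5185 Bond=-74.4460
V0=6.1936

Risk-neutral probability p* = (R−d)/(u−d) = (1.01−0.9)/(1.06−0.9) = 0.6875.
Terminal values V(2,·): V(2,0)=0.0000, V(2,1)=0.0000, V(2,2)=13.3672
(1,0): S=136.8000. Δ = (V_up−V_dn)/(S_up−S_dn) = (0.0000−0.0000)/(145.0080−123.1200) = 0.0000. V = [p*·0.0000 + (1−p*)·0.0000]/1.01 = 0.0000. B = V − Δ·S = 0.0000.
(1,1): S=161.1200. Δ = (V_up−V_dn)/(S_up−S_dn) = (13.3672−0.0000)/(170.7872−145.0080) = 0.5185. V = [p*·13.3672 + (1−p*)·0.0000]/1.01 = 9.0990. B = V − Δ·S = -74.4460.
(0,0): S=152.0000. Δ = (V_up−V_dn)/(S_up−S_dn) = (9.0990−0.0000)/(161.1200−136.8000) = 0.3741. V = [p*·9.0990 + (1−p*)·0.0000]/1.01 = 6.1936. B = V − Δ·S = -50.6749.
Check: Δ(0,0)·S0 + B(0,0) = 6.1936 = V0.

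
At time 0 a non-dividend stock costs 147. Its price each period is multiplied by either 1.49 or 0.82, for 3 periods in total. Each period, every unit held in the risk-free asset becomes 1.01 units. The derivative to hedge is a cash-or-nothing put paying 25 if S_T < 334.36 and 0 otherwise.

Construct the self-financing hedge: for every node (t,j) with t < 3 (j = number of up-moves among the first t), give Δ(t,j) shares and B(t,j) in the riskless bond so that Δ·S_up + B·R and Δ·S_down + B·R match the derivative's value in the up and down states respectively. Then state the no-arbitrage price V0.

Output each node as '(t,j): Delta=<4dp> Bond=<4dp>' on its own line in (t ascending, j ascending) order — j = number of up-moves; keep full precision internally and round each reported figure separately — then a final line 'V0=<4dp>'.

(0,0): Delta=-0.0200 Bond=26.6530
(1,0): Delta=0.0000 Bond=24.5074
(1,1): Delta=-0.0478 Bond=33.0132
(2,0): Delta=0.0000 Bond=24.7525
(2,1): Delta=0.0000 Bond=24.7525
(2,2): Delta=-0.1143 Bond=55.0465
V0=23.7114

No-arbitrage ⇒ martingale measure with p* = (R−d)/(u−d) = 0.2836.
Terminal values V(3,·): V(3,0)=25.0000, V(3,1)=25.0000, V(3,2)=25.0000, V(3,3)=0.0000
(2,0): S=98.8428. Δ = (V_up−V_dn)/(S_up−S_dn) = (25.0000−25.0000)/(147.2758−81.0511) = 0.0000. V = [p*·25.0000 + (1−p*)·25.0000]/1.01 = 24.7525. B = V − Δ·S = 24.7525.
(2,1): S=179.6046. Δ = (V_up−V_dn)/(S_up−S_dn) = (25.0000−25.0000)/(267.6109−147.2758) = 0.0000. V = [p*·25.0000 + (1−p*)·25.0000]/1.01 = 24.7525. B = V − Δ·S = 24.7525.
(2,2): S=326.3547. Δ = (V_up−V_dn)/(S_up−S_dn) = (0.0000−25.0000)/(486.2685−267.6109) = -0.1143. V = [p*·0.0000 + (1−p*)·25.0000]/1.01 = 17.7331. B = V − Δ·S = 55.0465.
(1,0): S=120.5400. Δ = (V_up−V_dn)/(S_up−S_dn) = (24.7525−24.7525)/(179.6046−98.8428) = 0.0000. V = [p*·24.7525 + (1−p*)·24.7525]/1.01 = 24.5074. B = V − Δ·S = 24.5074.
(1,1): S=219.0300. Δ = (V_up−V_dn)/(S_up−S_dn) = (17.7331−24.7525)/(326.3547−179.6046) = -0.0478. V = [p*·17.7331 + (1−p*)·24.7525]/1.01 = 22.5365. B = V − Δ·S = 33.0132.
(0,0): S=147.0000. Δ = (V_up−V_dn)/(S_up−S_dn) = (22.5365−24.5074)/(219.0300−120.5400) = -0.0200. V = [p*·22.5365 + (1−p*)·24.5074]/1.01 = 23.7114. B = V − Δ·S = 26.6530.
Self-financing check: at every node Δ·S+B equals the discounted successor values.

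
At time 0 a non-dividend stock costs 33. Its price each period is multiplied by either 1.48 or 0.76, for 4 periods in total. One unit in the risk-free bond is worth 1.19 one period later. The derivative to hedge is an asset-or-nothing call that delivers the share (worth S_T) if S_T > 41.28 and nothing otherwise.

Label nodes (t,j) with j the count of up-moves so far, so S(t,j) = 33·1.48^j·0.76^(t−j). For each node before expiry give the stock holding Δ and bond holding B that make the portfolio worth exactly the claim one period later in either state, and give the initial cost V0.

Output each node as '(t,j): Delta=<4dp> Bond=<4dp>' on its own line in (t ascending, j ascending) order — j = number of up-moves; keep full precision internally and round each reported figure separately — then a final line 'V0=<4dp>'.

No-arbitrage ⇒ martingale measure with p* = (R−d)/(u−d) = 0.5972.
Payoff layer (t=4): V(4,0)=0.0000, V(4,1)=0.0000, V(4,2)=41.7508, V(4,3)=81.3041, V(4,4)=158.3291
(3,0): S=14.4862. Δ = (V_up−V_dn)/(S_up−S_dn) = (0.0000−0.0000)/(21.4396−11.0095) = 0.0000. V = [p*·0.0000 + (1−p*)·0.0000]/1.19 = 0.0000. B = V − Δ·S = 0.0000.
(3,1): S=28.2100. Δ = (V_up−V_dn)/(S_up−S_dn) = (41.7508−0.0000)/(41.7508−21.4396) = 2.0556. V = [p*·41.7508 + (1−p*)·0.0000]/1.19 = 20.9534. B = V − Δ·S = -37.0338.
(3,2): S=54.9352. Δ = (V_up−V_dn)/(S_up−S_dn) = (81.3041−41.7508)/(81.3041−41.7508) = 1.0000. V = [p*·81.3041 + (1−p*)·41.7508]/1.19 = 54.9352. B = V − Δ·S = 0.0000.
(3,3): S=106.9791. Δ = (V_up−V_dn)/(S_up−S_dn) = (158.3291−81.3041)/(158.3291−81.3041) = 1.0000. V = [p*·158.3291 + (1−p*)·81.3041]/1.19 = 106.9791. B = V − Δ·S = 0.0000.
(2,0): S=19.0608. Δ = (V_up−V_dn)/(S_up−S_dn) = (20.9534−0.0000)/(28.2100−14.4862) = 1.5268. V = [p*·20.9534 + (1−p*)·0.0000]/1.19 = 10.5158. B = V − Δ·S = -18.5861.
(2,1): S=37.1184. Δ = (V_up−V_dn)/(S_up−S_dn) = (54.9352−20.9534)/(54.9352−28.2100) = 1.2715. V = [p*·54.9352 + (1−p*)·20.9534]/1.19 = 34.6623. B = V − Δ·S = -12.5348.
(2,2): S=72.2832. Δ = (V_up−V_dn)/(S_up−S_dn) = (106.9791−54.9352)/(106.9791−54.9352) = 1.0000. V = [p*·106.9791 + (1−p*)·54.9352]/1.19 = 72.2832. B = V − Δ·S = 0.0000.
(1,0): S=25.0800. Δ = (V_up−V_dn)/(S_up−S_dn) = (34.6623−10.5158)/(37.1184−19.0608) = 1.3372. V = [p*·34.6623 + (1−p*)·10.5158]/1.19 = 20.9551. B = V − Δ·S = -12.5816.
(1,1): S=48.8400. Δ = (V_up−V_dn)/(S_up−S_dn) = (72.2832−34.6623)/(72.2832−37.1184) = 1.0698. V = [p*·72.2832 + (1−p*)·34.6623]/1.19 = 48.0087. B = V − Δ·S = -4.2426.
(0,0): S=33.0000. Δ = (V_up−V_dn)/(S_up−S_dn) = (48.0087−20.9551)/(48.8400−25.0800) = 1.1386. V = [p*·48.0087 + (1−p*)·20.9551]/1.19 = 31.1866. B = V − Δ·S = -6.3877.
Root portfolio cost Δ·33+B reproduces V0=31.1866.

(0,0): Delta=1.1386 Bond=-6.3877
(1,0): Delta=1.3372 Bond=-12.5816
(1,1): Delta=1.0698 Bond=-4.2426
(2,0): Delta=1.5268 Bond=-18.5861
(2,1): Delta=1.2715 Bond=-12.5348
(2,2): Delta=1.0000 Bond=0.0000
(3,0): Delta=0.0000 Bond=0.0000
(3,1): Delta=2.0556 Bond=-37.0338
(3,2): Delta=1.0000 Bond=0.0000
(3,3): Delta=1.0000 Bond=0.0000
V0=31.1866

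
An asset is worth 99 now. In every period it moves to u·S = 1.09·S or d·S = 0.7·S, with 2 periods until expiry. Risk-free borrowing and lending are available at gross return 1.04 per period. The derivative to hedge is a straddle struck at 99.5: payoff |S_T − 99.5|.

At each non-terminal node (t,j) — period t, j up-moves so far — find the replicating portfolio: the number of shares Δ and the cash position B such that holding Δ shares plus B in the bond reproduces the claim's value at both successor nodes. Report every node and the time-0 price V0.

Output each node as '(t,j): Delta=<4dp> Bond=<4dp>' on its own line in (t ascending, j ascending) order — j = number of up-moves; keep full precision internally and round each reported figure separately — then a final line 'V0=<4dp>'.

(0,0): Delta=-0.2131 Bond=39.5591
(1,0): Delta=-1.0000 Bond=95.6731
(1,1): Delta=-0.1388 Bond=33.1221
V0=18.4614

No-arbitrage ⇒ martingale measure with p* = (R−d)/(u−d) = 0.8718.
Terminal payoffs: V(2,0)=50.9900, V(2,1)=23.9630, V(2,2)=18.1219
  t=1,j=0: stock 69.3000 → up 75.5370 (V=23.9630), down 48.5100 (V=50.9900). Price 26.3731; hedge Δ=-1.0000, bond B=95.6731.
  t=1,j=1: stock 107.9100 → up 117.6219 (V=18.1219), down 75.5370 (V=23.9630). Price 18.1450; hedge Δ=-0.1388, bond B=33.1221.
  t=0,j=0: stock 99.0000 → up 107.9100 (V=18.1450), down 69.3000 (V=26.3731). Price 18.4614; hedge Δ=-0.2131, bond B=39.5591.
Self-financing check: at every node Δ·S+B equals the discounted successor values.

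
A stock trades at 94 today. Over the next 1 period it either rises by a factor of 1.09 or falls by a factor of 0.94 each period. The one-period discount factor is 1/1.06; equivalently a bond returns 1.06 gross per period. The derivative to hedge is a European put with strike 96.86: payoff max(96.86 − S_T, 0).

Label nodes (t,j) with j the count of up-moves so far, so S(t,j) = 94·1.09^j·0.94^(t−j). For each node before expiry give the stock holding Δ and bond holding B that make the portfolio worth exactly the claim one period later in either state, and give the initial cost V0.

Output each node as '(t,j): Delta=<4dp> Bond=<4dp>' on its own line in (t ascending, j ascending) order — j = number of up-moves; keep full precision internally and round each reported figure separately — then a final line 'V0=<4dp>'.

(0,0): Delta=-0.6028 Bond=58.2704
V0=1.6038

The replicating-portfolio and risk-neutral prices coincide; use p* = (1.06−0.94)/(1.09−0.94) = 0.8000 for the latter.
Terminal payoffs: V(1,0)=8.5000, V(1,1)=0.0000
Node (0,0) S=94.0000: V=(p*·0.0000+(1−p*)·8.5000)/1.06=1.6038; Δ=(0.0000−8.5000)/(102.4600−88.3600)=-0.6028; B=V−Δ·S=58.2704
Each (Δ,B) replicates both successor values, so the strategy is self-financing and V0 is arbitrage-free.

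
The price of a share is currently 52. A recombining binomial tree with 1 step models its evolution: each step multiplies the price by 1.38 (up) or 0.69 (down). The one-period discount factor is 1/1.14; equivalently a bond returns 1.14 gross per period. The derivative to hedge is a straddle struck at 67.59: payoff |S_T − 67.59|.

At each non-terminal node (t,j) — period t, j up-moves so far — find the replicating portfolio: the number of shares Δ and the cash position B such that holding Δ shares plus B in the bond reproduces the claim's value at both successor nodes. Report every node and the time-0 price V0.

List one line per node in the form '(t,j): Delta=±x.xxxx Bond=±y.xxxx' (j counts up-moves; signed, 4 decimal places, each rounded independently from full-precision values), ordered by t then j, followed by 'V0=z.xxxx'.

Under the risk-neutral measure, an up-move has probability p* = (R−d)/(u−d) = 0.6522 and values discount at R = 1.14.
Terminal payoffs: V(1,0)=31.7100, V(1,1)=4.1700
  t=0,j=0: stock 52.0000 → up 71.7600 (V=4.1700), down 35.8800 (V=31.7100). Price 12.0606; hedge Δ=-0.7676, bond B=51.9737.
Check: Δ(0,0)·S0 + B(0,0) = 12.0606 = V0.

(0,0): Delta=-0.7676 Bond=51.9737
V0=12.0606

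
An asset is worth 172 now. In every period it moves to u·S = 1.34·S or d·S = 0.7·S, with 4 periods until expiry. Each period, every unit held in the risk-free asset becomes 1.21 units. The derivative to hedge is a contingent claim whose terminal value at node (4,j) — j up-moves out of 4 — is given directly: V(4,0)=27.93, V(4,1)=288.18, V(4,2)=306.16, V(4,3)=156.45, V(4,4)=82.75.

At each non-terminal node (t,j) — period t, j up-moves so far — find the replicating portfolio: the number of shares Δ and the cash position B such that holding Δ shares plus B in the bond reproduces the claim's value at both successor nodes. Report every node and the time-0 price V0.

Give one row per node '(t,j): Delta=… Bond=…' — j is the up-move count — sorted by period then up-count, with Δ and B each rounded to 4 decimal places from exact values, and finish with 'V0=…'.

(0,0): Delta=-0.4680 Bond=152.1400
(1,0): Delta=-0.6959 Bond=211.5245
(1,1): Delta=-0.4377 Bond=177.0961
(2,0): Delta=1.0295 Bond=110.5296
(2,1): Delta=-0.9256 Bond=293.0113
(2,2): Delta=-0.3727 Bond=194.2191
(3,0): Delta=6.8927 Bond=-212.1640
(3,1): Delta=0.2488 Bond=221.9127
(3,2): Delta=-1.0820 Bond=388.3515
(3,3): Delta=-0.2783 Bond=195.9168
V0=71.6399

The replicating-portfolio and risk-neutral prices coincide; use p* = (1.21−0.7)/(1.34−0.7) = 0.7969 for the latter.
Payoff layer (t=4): V(4,0)=27.9300, V(4,1)=288.1800, V(4,2)=306.1600, V(4,3)=156.4500, V(4,4)=82.7500
Node (3,0) S=58.9960: V=(p*·288.1800+(1−p*)·27.9300)/1.21=194.4766; Δ=(288.1800−27.9300)/(79.0546−41.2972)=6.8927; B=V−Δ·S=-212.1640
Node (3,1) S=112.9352: V=(p*·306.1600+(1−p*)·288.1800)/1.21=250.0065; Δ=(306.1600−288.1800)/(151.3332−79.0546)=0.2488; B=V−Δ·S=221.9127
Node (3,2) S=216.1902: V=(p*·156.4500+(1−p*)·306.1600)/1.21=154.4296; Δ=(156.4500−306.1600)/(289.6949−151.3332)=-1.0820; B=V−Δ·S=388.3515
Node (3,3) S=413.8499: V=(p*·82.7500+(1−p*)·156.4500)/1.21=80.7606; Δ=(82.7500−156.4500)/(554.5588−289.6949)=-0.2783; B=V−Δ·S=195.9168
Node (2,0) S=84.2800: V=(p*·250.0065+(1−p*)·194.4766)/1.21=197.2950; Δ=(250.0065−194.4766)/(112.9352−58.9960)=1.0295; B=V−Δ·S=110.5296
Node (2,1) S=161.3360: V=(p*·154.4296+(1−p*)·250.0065)/1.21=143.6725; Δ=(154.4296−250.0065)/(216.1902−112.9352)=-0.9256; B=V−Δ·S=293.0113
Node (2,2) S=308.8432: V=(p*·80.7606+(1−p*)·154.4296)/1.21=79.1112; Δ=(80.7606−154.4296)/(413.8499−216.1902)=-0.3727; B=V−Δ·S=194.2191
Node (1,0) S=120.4000: V=(p*·143.6725+(1−p*)·197.2950)/1.21=127.7393; Δ=(143.6725−197.2950)/(161.3360−84.2800)=-0.6959; B=V−Δ·S=211.5245
Node (1,1) S=230.4800: V=(p*·79.1112+(1−p*)·143.6725)/1.21=76.2192; Δ=(79.1112−143.6725)/(308.8432−161.3360)=-0.4377; B=V−Δ·S=177.0961
Node (0,0) S=172.0000: V=(p*·76.2192+(1−p*)·127.7393)/1.21=71.6399; Δ=(76.2192−127.7393)/(230.4800−120.4000)=-0.4680; B=V−Δ·S=152.1400
Self-financing check: at every node Δ·S+B equals the discounted successor values.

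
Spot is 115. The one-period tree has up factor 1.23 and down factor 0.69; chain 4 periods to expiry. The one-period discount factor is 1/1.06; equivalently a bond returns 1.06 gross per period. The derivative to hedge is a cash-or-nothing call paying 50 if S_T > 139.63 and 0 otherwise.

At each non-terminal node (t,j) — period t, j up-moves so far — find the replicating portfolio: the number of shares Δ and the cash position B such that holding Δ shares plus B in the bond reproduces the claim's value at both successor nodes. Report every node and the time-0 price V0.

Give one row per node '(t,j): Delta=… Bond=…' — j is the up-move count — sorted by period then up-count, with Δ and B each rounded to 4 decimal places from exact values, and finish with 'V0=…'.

No-arbitrage ⇒ martingale measure with p* = (R−d)/(u−d) = 0.6852.
At expiry t=4: V(4,0)=0.0000, V(4,1)=0.0000, V(4,2)=0.0000, V(4,3)=50.0000, V(4,4)=50.0000
Node (3,0) S=37.7785: V=(p*·0.0000+(1−p*)·0.0000)/1.06=0.0000; Δ=(0.0000−0.0000)/(46.4676−26.0672)=0.0000; B=V−Δ·S=0.0000
Node (3,1) S=67.3443: V=(p*·0.0000+(1−p*)·0.0000)/1.06=0.0000; Δ=(0.0000−0.0000)/(82.8335−46.4676)=0.0000; B=V−Δ·S=0.0000
Node (3,2) S=120.0486: V=(p*·50.0000+(1−p*)·0.0000)/1.06=32.3201; Δ=(50.0000−0.0000)/(147.6598−82.8335)=0.7713; B=V−Δ·S=-60.2725
Node (3,3) S=213.9997: V=(p*·50.0000+(1−p*)·50.0000)/1.06=47.1698; Δ=(50.0000−50.0000)/(263.2196−147.6598)=0.0000; B=V−Δ·S=47.1698
Node (2,0) S=54.7515: V=(p*·0.0000+(1−p*)·0.0000)/1.06=0.0000; Δ=(0.0000−0.0000)/(67.3443−37.7785)=0.0000; B=V−Δ·S=0.0000
Node (2,1) S=97.6005: V=(p*·32.3201+(1−p*)·0.0000)/1.06=20.8917; Δ=(32.3201−0.0000)/(120.0486−67.3443)=0.6132; B=V−Δ·S=-38.9602
Node (2,2) S=173.9835: V=(p*·47.1698+(1−p*)·32.3201)/1.06=40.0895; Δ=(47.1698−32.3201)/(213.9997−120.0486)=0.1581; B=V−Δ·S=12.5900
Node (1,0) S=79.3500: V=(p*·20.8917+(1−p*)·0.0000)/1.06=13.5044; Δ=(20.8917−0.0000)/(97.6005−54.7515)=0.4876; B=V−Δ·S=-25.1839
Node (1,1) S=141.4500: V=(p*·40.0895+(1−p*)·20.8917)/1.06=32.1186; Δ=(40.0895−20.8917)/(173.9835−97.6005)=0.2513; B=V−Δ·S=-3.4328
Node (0,0) S=115.0000: V=(p*·32.1186+(1−p*)·13.5044)/1.06=24.7723; Δ=(32.1186−13.5044)/(141.4500−79.3500)=0.2997; B=V−Δ·S=-9.6985
Root portfolio cost Δ·115+B reproduces V0=24.7723.

(0,0): Delta=0.2997 Bond=-9.6985
(1,0): Delta=0.4876 Bond=-25.1839
(1,1): Delta=0.2513 Bond=-3.4328
(2,0): Delta=0.0000 Bond=0.0000
(2,1): Delta=0.6132 Bond=-38.9602
(2,2): Delta=0.1581 Bond=12.5900
(3,0): Delta=0.0000 Bond=0.0000
(3,1): Delta=0.0000 Bond=0.0000
(3,2): Delta=0.7713 Bond=-60.2725
(3,3): Delta=0.0000 Bond=47.1698
V0=24.7723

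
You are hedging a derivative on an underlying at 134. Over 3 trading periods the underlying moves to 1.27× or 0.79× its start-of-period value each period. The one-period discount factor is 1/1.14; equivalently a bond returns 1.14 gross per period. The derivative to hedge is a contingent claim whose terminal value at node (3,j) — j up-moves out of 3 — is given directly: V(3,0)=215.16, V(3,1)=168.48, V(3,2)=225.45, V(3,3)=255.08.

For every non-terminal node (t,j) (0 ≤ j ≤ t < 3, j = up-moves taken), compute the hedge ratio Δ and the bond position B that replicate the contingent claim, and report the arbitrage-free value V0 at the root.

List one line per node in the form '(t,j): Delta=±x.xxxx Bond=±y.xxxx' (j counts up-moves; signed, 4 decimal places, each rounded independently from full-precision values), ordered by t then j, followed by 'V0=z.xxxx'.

(0,0): Delta=0.4167 Bond=97.7818
(1,0): Delta=0.4989 Bond=102.7709
(1,1): Delta=0.3977 Bond=114.7029
(2,0): Delta=-1.1629 Bond=256.1294
(2,1): Delta=0.8828 Bond=65.5411
(2,2): Delta=0.2856 Bond=154.9859
V0=153.6179

Under the risk-neutral measure, an up-move has probability p* = (R−d)/(u−d) = 0.7292 and values discount at R = 1.14.
Terminal values V(3,·): V(3,0)=215.1600, V(3,1)=168.4800, V(3,2)=225.4500, V(3,3)=255.0800
Node (2,0) S=83.6294: V=(p*·168.4800+(1−p*)·215.1600)/1.14=158.8794; Δ=(168.4800−215.1600)/(106.2093−66.0672)=-1.1629; B=V−Δ·S=256.1294
Node (2,1) S=134.4422: V=(p*·225.4500+(1−p*)·168.4800)/1.14=184.2286; Δ=(225.4500−168.4800)/(170.7416−106.2093)=0.8828; B=V−Δ·S=65.5411
Node (2,2) S=216.1286: V=(p*·255.0800+(1−p*)·225.4500)/1.14=216.7151; Δ=(255.0800−225.4500)/(274.4833−170.7416)=0.2856; B=V−Δ·S=154.9859
Node (1,0) S=105.8600: V=(p*·184.2286+(1−p*)·158.8794)/1.14=155.5818; Δ=(184.2286−158.8794)/(134.4422−83.6294)=0.4989; B=V−Δ·S=102.7709
Node (1,1) S=170.1800: V=(p*·216.7151+(1−p*)·184.2286)/1.14=182.3830; Δ=(216.7151−184.2286)/(216.1286−134.4422)=0.3977; B=V−Δ·S=114.7029
Node (0,0) S=134.0000: V=(p*·182.3830+(1−p*)·155.5818)/1.14=153.6179; Δ=(182.3830−155.5818)/(170.1800−105.8600)=0.4167; B=V−Δ·S=97.7818
Self-financing check: at every node Δ·S+B equals the discounted successor values.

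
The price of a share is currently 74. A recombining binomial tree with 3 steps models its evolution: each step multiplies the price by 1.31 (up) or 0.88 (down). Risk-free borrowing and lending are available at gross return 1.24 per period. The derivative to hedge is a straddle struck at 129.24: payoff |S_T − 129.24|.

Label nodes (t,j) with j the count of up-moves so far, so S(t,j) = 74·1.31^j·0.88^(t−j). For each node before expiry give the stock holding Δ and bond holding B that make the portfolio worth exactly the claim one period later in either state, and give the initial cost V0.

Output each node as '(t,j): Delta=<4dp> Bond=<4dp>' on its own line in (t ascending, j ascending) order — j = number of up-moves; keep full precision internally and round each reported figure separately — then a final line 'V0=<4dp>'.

The replicating-portfolio and risk-neutral prices coincide; use p* = (1.24−0.88)/(1.31−0.88) = 0.8372 for the latter.
Payoff layer (t=3): V(3,0)=78.8111, V(3,1)=54.1697, V(3,2)=17.4876, V(3,3)=37.1187
Node (2,0) S=57.3056: V=(p*·54.1697+(1−p*)·78.8111)/1.24=46.9202; Δ=(54.1697−78.8111)/(75.0703−50.4289)=-1.0000; B=V−Δ·S=104.2258
Node (2,1) S=85.3072: V=(p*·17.4876+(1−p*)·54.1697)/1.24=18.9186; Δ=(17.4876−54.1697)/(111.7524−75.0703)=-1.0000; B=V−Δ·S=104.2258
Node (2,2) S=126.9914: V=(p*·37.1187+(1−p*)·17.4876)/1.24=27.3572; Δ=(37.1187−17.4876)/(166.3587−111.7524)=0.3595; B=V−Δ·S=-18.2966
Node (1,0) S=65.1200: V=(p*·18.9186+(1−p*)·46.9202)/1.24=18.9331; Δ=(18.9186−46.9202)/(85.3072−57.3056)=-1.0000; B=V−Δ·S=84.0531
Node (1,1) S=96.9400: V=(p*·27.3572+(1−p*)·18.9186)/1.24=20.9544; Δ=(27.3572−18.9186)/(126.9914−85.3072)=0.2024; B=V−Δ·S=1.3297
Node (0,0) S=74.0000: V=(p*·20.9544+(1−p*)·18.9331)/1.24=16.6334; Δ=(20.9544−18.9331)/(96.9400−65.1200)=0.0635; B=V−Δ·S=11.9325
Self-financing check: at every node Δ·S+B equals the discounted successor values.

(0,0): Delta=0.0635 Bond=11.9325
(1,0): Delta=-1.0000 Bond=84.0531
(1,1): Delta=0.2024 Bond=1.3297
(2,0): Delta=-1.0000 Bond=104.2258
(2,1): Delta=-1.0000 Bond=104.2258
(2,2): Delta=0.3595 Bond=-18.2966
V0=16.6334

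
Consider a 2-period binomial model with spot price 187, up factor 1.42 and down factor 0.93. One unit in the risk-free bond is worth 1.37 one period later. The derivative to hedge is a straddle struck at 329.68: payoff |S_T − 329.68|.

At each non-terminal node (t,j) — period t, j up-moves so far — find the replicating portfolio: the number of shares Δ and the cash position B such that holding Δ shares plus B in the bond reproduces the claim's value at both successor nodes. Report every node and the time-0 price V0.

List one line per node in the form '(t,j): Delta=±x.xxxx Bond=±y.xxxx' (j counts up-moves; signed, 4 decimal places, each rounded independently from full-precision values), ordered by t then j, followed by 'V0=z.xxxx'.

(0,0): Delta=-0.3221 Bond=89.5936
(1,0): Delta=-1.0000 Bond=240.6423
(1,1): Delta=-0.2716 Bond=109.3457
V0=29.3668

Risk-neutral probability p* = (R−d)/(u−d) = (1.37−0.93)/(1.42−0.93) = 0.8980.
At expiry t=2: V(2,0)=167.9437, V(2,1)=82.7278, V(2,2)=47.3868
Node (1,0) S=173.9100: V=(p*·82.7278+(1−p*)·167.9437)/1.37=66.7323; Δ=(82.7278−167.9437)/(246.9522−161.7363)=-1.0000; B=V−Δ·S=240.6423
Node (1,1) S=265.5400: V=(p*·47.3868+(1−p*)·82.7278)/1.37=37.2212; Δ=(47.3868−82.7278)/(377.0668−246.9522)=-0.2716; B=V−Δ·S=109.3457
Node (0,0) S=187.0000: V=(p*·37.2212+(1−p*)·66.7323)/1.37=29.3668; Δ=(37.2212−66.7323)/(265.5400−173.9100)=-0.3221; B=V−Δ·S=89.5936
Check: Δ(0,0)·S0 + B(0,0) = 29.3668 = V0.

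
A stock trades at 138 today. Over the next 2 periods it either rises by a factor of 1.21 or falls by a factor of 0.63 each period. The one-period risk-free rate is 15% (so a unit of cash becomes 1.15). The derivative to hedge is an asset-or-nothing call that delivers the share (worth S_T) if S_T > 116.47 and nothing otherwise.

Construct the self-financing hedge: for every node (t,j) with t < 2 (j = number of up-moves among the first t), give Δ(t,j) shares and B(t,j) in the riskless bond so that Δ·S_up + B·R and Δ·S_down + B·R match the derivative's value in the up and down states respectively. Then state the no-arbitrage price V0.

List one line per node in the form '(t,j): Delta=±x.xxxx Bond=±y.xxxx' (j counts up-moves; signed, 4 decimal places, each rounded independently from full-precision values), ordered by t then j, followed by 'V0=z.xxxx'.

Since d<R<u, set p* = (R−d)/(u−d) = 0.8966; price each node as the discounted p*-expectation of its children.
At expiry t=2: V(2,0)=0.0000, V(2,1)=0.0000, V(2,2)=202.0458
  t=1,j=0: stock 86.9400 → up 105.1974 (V=0.0000), down 54.7722 (V=0.0000). Price 0.0000; hedge Δ=0.0000, bond B=0.0000.
  t=1,j=1: stock 166.9800 → up 202.0458 (V=202.0458), down 105.1974 (V=0.0000). Price 157.5170; hedge Δ=2.0862, bond B=-190.8379.
  t=0,j=0: stock 138.0000 → up 166.9800 (V=157.5170), down 86.9400 (V=0.0000). Price 122.8018; hedge Δ=1.9680, bond B=-148.7791.
The time-0 hedge costs 122.8018, which is the no-arbitrage price.

(0,0): Delta=1.9680 Bond=-148.7791
(1,0): Delta=0.0000 Bond=0.0000
(1,1): Delta=2.0862 Bond=-190.8379
V0=122.8018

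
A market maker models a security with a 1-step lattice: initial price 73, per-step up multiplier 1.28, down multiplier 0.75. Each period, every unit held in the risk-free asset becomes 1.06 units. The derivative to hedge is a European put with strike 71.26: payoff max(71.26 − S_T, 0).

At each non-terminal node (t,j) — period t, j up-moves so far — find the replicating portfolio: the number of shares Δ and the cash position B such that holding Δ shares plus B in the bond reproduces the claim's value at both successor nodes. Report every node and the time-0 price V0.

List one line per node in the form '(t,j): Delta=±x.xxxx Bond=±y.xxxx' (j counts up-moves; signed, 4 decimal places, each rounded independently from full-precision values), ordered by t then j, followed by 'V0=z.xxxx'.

(0,0): Delta=-0.4267 Bond=37.6162
V0=6.4653

Risk-neutral probability p* = (R−d)/(u−d) = (1.06−0.75)/(1.28−0.75) = 0.5849.
Payoff layer (t=1): V(1,0)=16.5100, V(1,1)=0.0000
  t=0,j=0: stock 73.0000 → up 93.4400 (V=0.0000), down 54.7500 (V=16.5100). Price 6.4653; hedge Δ=-0.4267, bond B=37.6162.
Check: Δ(0,0)·S0 + B(0,0) = 6.4653 = V0.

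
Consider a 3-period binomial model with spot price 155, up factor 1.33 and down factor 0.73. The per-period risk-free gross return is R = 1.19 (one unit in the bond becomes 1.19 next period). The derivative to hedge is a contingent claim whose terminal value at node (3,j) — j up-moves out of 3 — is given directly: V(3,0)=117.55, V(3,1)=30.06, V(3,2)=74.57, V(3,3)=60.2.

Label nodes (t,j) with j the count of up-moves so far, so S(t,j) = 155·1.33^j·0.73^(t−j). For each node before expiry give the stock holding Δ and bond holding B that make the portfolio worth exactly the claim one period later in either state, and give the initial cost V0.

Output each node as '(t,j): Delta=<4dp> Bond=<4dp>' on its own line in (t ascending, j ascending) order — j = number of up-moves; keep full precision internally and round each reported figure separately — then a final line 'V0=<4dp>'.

Since d<R<u, set p* = (R−d)/(u−d) = 0.7667; price each node as the discounted p*-expectation of its children.
Terminal values V(3,·): V(3,0)=117.5500, V(3,1)=30.0600, V(3,2)=74.5700, V(3,3)=60.2000
(2,0): S=82.5995. Δ = (V_up−V_dn)/(S_up−S_dn) = (30.0600−117.5500)/(109.8573−60.2976) = -1.7653. V = [p*·30.0600 + (1−p*)·117.5500]/1.19 = 42.4154. B = V − Δ·S = 188.2321.
(2,1): S=150.4895. Δ = (V_up−V_dn)/(S_up−S_dn) = (74.5700−30.0600)/(200.1510−109.8573) = 0.4929. V = [p*·74.5700 + (1−p*)·30.0600]/1.19 = 53.9364. B = V − Δ·S = -20.2469.
(2,2): S=274.1795. Δ = (V_up−V_dn)/(S_up−S_dn) = (60.2000−74.5700)/(364.6587−200.1510) = -0.0874. V = [p*·60.2000 + (1−p*)·74.5700]/1.19 = 53.4059. B = V − Δ·S = 77.3559.
(1,0): S=113.1500. Δ = (V_up−V_dn)/(S_up−S_dn) = (53.9364−42.4154)/(150.4895−82.5995) = 0.1697. V = [p*·53.9364 + (1−p*)·42.4154]/1.19 = 43.0657. B = V − Δ·S = 23.8640.
(1,1): S=206.1500. Δ = (V_up−V_dn)/(S_up−S_dn) = (53.4059−53.9364)/(274.1795−150.4895) = -0.0043. V = [p*·53.4059 + (1−p*)·53.9364]/1.19 = 44.9829. B = V − Δ·S = 45.8671.
(0,0): S=155.0000. Δ = (V_up−V_dn)/(S_up−S_dn) = (44.9829−43.0657)/(206.1500−113.1500) = 0.0206. V = [p*·44.9829 + (1−p*)·43.0657]/1.19 = 37.4248. B = V − Δ·S = 34.2295.
Each (Δ,B) replicates both successor values, so the strategy is self-financing and V0 is arbitrage-free.

(0,0): Delta=0.0206 Bond=34.2295
(1,0): Delta=0.1697 Bond=23.8640
(1,1): Delta=-0.0043 Bond=45.8671
(2,0): Delta=-1.7653 Bond=188.2321
(2,1): Delta=0.4929 Bond=-20.2469
(2,2): Delta=-0.0874 Bond=77.3559
V0=37.4248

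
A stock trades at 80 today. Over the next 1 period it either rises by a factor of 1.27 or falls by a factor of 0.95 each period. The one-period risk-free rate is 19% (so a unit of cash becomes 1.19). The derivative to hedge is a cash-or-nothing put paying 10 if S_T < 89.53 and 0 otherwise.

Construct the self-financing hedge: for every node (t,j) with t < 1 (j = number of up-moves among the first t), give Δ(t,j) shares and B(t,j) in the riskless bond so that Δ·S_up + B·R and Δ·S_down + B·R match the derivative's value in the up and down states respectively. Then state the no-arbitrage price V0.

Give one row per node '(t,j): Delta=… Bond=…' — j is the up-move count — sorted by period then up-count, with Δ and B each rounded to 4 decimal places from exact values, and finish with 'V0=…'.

Since d<R<u, set p* = (R−d)/(u−d) = 0.7500; price each node as the discounted p*-expectation of its children.
At expiry t=1: V(1,0)=10.0000, V(1,1)=0.0000
Node (0,0) S=80.0000: V=(p*·0.0000+(1−p*)·10.0000)/1.19=2.1008; Δ=(0.0000−10.0000)/(101.6000−76.0000)=-0.3906; B=V−Δ·S=33.3508
Root portfolio cost Δ·80+B reproduces V0=2.1008.

(0,0): Delta=-0.3906 Bond=33.3508
V0=2.1008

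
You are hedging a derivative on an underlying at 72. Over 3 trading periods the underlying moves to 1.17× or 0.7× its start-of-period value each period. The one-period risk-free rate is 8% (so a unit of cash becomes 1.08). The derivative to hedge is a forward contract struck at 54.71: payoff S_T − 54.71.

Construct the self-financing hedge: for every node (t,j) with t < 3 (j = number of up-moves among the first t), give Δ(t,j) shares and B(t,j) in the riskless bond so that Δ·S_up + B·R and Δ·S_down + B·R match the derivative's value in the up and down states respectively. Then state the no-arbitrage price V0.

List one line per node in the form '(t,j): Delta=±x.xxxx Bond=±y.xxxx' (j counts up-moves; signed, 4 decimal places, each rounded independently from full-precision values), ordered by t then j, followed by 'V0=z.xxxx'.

The replicating-portfolio and risk-neutral prices coincide; use p* = (1.08−0.7)/(1.17−0.7) = 0.8085 for the latter.
Terminal payoffs: V(3,0)=-30.0140, V(3,1)=-13.4324, V(3,2)=14.2826, V(3,3)=60.6061
  t=2,j=0: stock 35.2800 → up 41.2776 (V=-13.4324), down 24.6960 (V=-30.0140). Price -15.3774; hedge Δ=1.0000, bond B=-50.6574.
  t=2,j=1: stock 58.9680 → up 68.9926 (V=14.2826), down 41.2776 (V=-13.4324). Price 8.3106; hedge Δ=1.0000, bond B=-50.6574.
  t=2,j=2: stock 98.5608 → up 115.3161 (V=60.6061), down 68.9926 (V=14.2826). Price 47.9034; hedge Δ=1.0000, bond B=-50.6574.
  t=1,j=0: stock 50.4000 → up 58.9680 (V=8.3106), down 35.2800 (V=-15.3774). Price 3.4950; hedge Δ=1.0000, bond B=-46.9050.
  t=1,j=1: stock 84.2400 → up 98.5608 (V=47.9034), down 58.9680 (V=8.3106). Price 37.3350; hedge Δ=1.0000, bond B=-46.9050.
  t=0,j=0: stock 72.0000 → up 84.2400 (V=37.3350), down 50.4000 (V=3.4950). Price 28.5694; hedge Δ=1.0000, bond B=-43.4306.
Self-financing check: at every node Δ·S+B equals the discounted successor values.

(0,0): Delta=1.0000 Bond=-43.4306
(1,0): Delta=1.0000 Bond=-46.9050
(1,1): Delta=1.0000 Bond=-46.9050
(2,0): Delta=1.0000 Bond=-50.6574
(2,1): Delta=1.0000 Bond=-50.6574
(2,2): Delta=1.0000 Bond=-50.6574
V0=28.5694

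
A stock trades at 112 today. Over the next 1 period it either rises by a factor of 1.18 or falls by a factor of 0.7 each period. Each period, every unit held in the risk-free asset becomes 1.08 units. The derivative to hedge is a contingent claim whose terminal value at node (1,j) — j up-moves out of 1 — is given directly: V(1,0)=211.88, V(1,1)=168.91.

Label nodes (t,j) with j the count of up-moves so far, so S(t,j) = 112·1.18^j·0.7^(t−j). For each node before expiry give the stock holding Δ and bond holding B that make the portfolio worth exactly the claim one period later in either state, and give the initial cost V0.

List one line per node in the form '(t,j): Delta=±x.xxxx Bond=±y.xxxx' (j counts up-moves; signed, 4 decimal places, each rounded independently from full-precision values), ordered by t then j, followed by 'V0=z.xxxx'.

The replicating-portfolio and risk-neutral prices coincide; use p* = (1.08−0.7)/(1.18−0.7) = 0.7917 for the latter.
Terminal values V(1,·): V(1,0)=211.8800, V(1,1)=168.9100
(0,0): S=112.0000. Δ = (V_up−V_dn)/(S_up−S_dn) = (168.9100−211.8800)/(132.1600−78.4000) = -0.7993. V = [p*·168.9100 + (1−p*)·211.8800]/1.08 = 164.6871. B = V − Δ·S = 254.2079.
Each (Δ,B) replicates both successor values, so the strategy is self-financing and V0 is arbitrage-free.

(0,0): Delta=-0.7993 Bond=254.2079
V0=164.6871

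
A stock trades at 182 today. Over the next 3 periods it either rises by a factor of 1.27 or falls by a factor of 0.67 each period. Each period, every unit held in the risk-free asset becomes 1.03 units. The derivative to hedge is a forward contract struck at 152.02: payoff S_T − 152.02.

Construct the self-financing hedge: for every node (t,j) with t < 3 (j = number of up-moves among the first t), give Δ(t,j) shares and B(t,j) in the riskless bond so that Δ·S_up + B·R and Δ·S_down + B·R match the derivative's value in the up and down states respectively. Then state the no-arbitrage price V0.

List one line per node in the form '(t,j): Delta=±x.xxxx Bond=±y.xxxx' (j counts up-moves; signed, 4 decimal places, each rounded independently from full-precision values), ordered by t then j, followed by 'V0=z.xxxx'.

(0,0): Delta=1.0000 Bond=-139.1198
(1,0): Delta=1.0000 Bond=-143.2934
(1,1): Delta=1.0000 Bond=-143.2934
(2,0): Delta=1.0000 Bond=-147.5922
(2,1): Delta=1.0000 Bond=-147.5922
(2,2): Delta=1.0000 Bond=-147.5922
V0=42.8802

Since d<R<u, set p* = (R−d)/(u−d) = 0.6000; price each node as the discounted p*-expectation of its children.
At expiry t=3: V(3,0)=-97.2811, V(3,1)=-48.2613, V(3,2)=44.6570, V(3,3)=220.7857
(2,0): S=81.6998. Δ = (V_up−V_dn)/(S_up−S_dn) = (-48.2613−-97.2811)/(103.7587−54.7389) = 1.0000. V = [p*·-48.2613 + (1−p*)·-97.2811]/1.03 = -65.8924. B = V − Δ·S = -147.5922.
(2,1): S=154.8638. Δ = (V_up−V_dn)/(S_up−S_dn) = (44.6570−-48.2613)/(196.6770−103.7587) = 1.0000. V = [p*·44.6570 + (1−p*)·-48.2613]/1.03 = 7.2716. B = V − Δ·S = -147.5922.
(2,2): S=293.5478. Δ = (V_up−V_dn)/(S_up−S_dn) = (220.7857−44.6570)/(372.8057−196.6770) = 1.0000. V = [p*·220.7857 + (1−p*)·44.6570]/1.03 = 145.9556. B = V − Δ·S = -147.5922.
(1,0): S=121.9400. Δ = (V_up−V_dn)/(S_up−S_dn) = (7.2716−-65.8924)/(154.8638−81.6998) = 1.0000. V = [p*·7.2716 + (1−p*)·-65.8924]/1.03 = -21.3534. B = V − Δ·S = -143.2934.
(1,1): S=231.1400. Δ = (V_up−V_dn)/(S_up−S_dn) = (145.9556−7.2716)/(293.5478−154.8638) = 1.0000. V = [p*·145.9556 + (1−p*)·7.2716]/1.03 = 87.8466. B = V − Δ·S = -143.2934.
(0,0): S=182.0000. Δ = (V_up−V_dn)/(S_up−S_dn) = (87.8466−-21.3534)/(231.1400−121.9400) = 1.0000. V = [p*·87.8466 + (1−p*)·-21.3534]/1.03 = 42.8802. B = V − Δ·S = -139.1198.
Check: Δ(0,0)·S0 + B(0,0) = 42.8802 = V0.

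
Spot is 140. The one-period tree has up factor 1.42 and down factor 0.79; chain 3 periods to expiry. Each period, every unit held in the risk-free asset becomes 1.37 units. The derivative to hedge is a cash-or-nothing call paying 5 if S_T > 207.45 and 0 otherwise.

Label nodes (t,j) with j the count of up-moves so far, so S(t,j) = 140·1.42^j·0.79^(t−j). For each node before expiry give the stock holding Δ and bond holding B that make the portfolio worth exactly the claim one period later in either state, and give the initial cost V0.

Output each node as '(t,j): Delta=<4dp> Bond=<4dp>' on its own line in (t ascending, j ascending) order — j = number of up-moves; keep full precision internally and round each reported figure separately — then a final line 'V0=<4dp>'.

Under the risk-neutral measure, an up-move has probability p* = (R−d)/(u−d) = 0.9206 and values discount at R = 1.37.
Terminal values V(3,·): V(3,0)=0.0000, V(3,1)=0.0000, V(3,2)=5.0000, V(3,3)=5.0000
Node (2,0) S=87.3740: V=(p*·0.0000+(1−p*)·0.0000)/1.37=0.0000; Δ=(0.0000−0.0000)/(124.0711−69.0255)=0.0000; B=V−Δ·S=0.0000
Node (2,1) S=157.0520: V=(p*·5.0000+(1−p*)·0.0000)/1.37=3.3600; Δ=(5.0000−0.0000)/(223.0138−124.0711)=0.0505; B=V−Δ·S=-4.5765
Node (2,2) S=282.2960: V=(p*·5.0000+(1−p*)·5.0000)/1.37=3.6496; Δ=(5.0000−5.0000)/(400.8603−223.0138)=0.0000; B=V−Δ·S=3.6496
Node (1,0) S=110.6000: V=(p*·3.3600+(1−p*)·0.0000)/1.37=2.2579; Δ=(3.3600−0.0000)/(157.0520−87.3740)=0.0482; B=V−Δ·S=-3.0754
Node (1,1) S=198.8000: V=(p*·3.6496+(1−p*)·3.3600)/1.37=2.6472; Δ=(3.6496−3.3600)/(282.2960−157.0520)=0.0023; B=V−Δ·S=2.1874
Node (0,0) S=140.0000: V=(p*·2.6472+(1−p*)·2.2579)/1.37=1.9097; Δ=(2.6472−2.2579)/(198.8000−110.6000)=0.0044; B=V−Δ·S=1.2918
Check: Δ(0,0)·S0 + B(0,0) = 1.9097 = V0.

(0,0): Delta=0.0044 Bond=1.2918
(1,0): Delta=0.0482 Bond=-3.0754
(1,1): Delta=0.0023 Bond=2.1874
(2,0): Delta=0.0000 Bond=0.0000
(2,1): Delta=0.0505 Bond=-4.5765
(2,2): Delta=0.0000 Bond=3.6496
V0=1.9097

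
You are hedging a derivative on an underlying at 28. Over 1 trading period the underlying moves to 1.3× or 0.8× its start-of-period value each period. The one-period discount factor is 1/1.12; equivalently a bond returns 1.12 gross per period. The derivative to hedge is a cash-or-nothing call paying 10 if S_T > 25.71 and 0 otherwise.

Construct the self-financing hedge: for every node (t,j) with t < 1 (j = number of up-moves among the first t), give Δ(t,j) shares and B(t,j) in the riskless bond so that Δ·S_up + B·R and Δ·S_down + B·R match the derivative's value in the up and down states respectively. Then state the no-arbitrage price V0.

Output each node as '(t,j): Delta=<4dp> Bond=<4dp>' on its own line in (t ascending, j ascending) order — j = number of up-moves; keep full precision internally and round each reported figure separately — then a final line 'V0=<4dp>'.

(0,0): Delta=0.7143 Bond=-14.2857
V0=5.7143

The replicating-portfolio and risk-neutral prices coincide; use p* = (1.12−0.8)/(1.3−0.8) = 0.6400 for the latter.
Terminal values V(1,·): V(1,0)=0.0000, V(1,1)=10.0000
(0,0): S=28.0000. Δ = (V_up−V_dn)/(S_up−S_dn) = (10.0000−0.0000)/(36.4000−22.4000) = 0.7143. V = [p*·10.0000 + (1−p*)·0.0000]/1.12 = 5.7143. B = V − Δ·S = -14.2857.
Self-financing check: at every node Δ·S+B equals the discounted successor values.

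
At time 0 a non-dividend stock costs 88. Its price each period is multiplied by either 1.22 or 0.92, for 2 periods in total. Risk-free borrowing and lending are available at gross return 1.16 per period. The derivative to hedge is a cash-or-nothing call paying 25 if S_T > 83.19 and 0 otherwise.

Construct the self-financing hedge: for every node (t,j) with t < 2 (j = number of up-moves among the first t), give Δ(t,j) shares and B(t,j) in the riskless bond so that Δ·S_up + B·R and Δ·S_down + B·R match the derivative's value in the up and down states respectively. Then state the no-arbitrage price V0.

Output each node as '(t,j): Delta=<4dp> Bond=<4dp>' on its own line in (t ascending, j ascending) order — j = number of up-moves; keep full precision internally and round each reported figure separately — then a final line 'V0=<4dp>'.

Under the risk-neutral measure, an up-move has probability p* = (R−d)/(u−d) = 0.8000 and values discount at R = 1.16.
At expiry t=2: V(2,0)=0.0000, V(2,1)=25.0000, V(2,2)=25.0000
Node (1,0) S=80.9600: V=(p*·25.0000+(1−p*)·0.0000)/1.16=17.2414; Δ=(25.0000−0.0000)/(98.7712−74.4832)=1.0293; B=V−Δ·S=-66.0920
Node (1,1) S=107.3600: V=(p*·25.0000+(1−p*)·25.0000)/1.16=21.5517; Δ=(25.0000−25.0000)/(130.9792−98.7712)=0.0000; B=V−Δ·S=21.5517
Node (0,0) S=88.0000: V=(p*·21.5517+(1−p*)·17.2414)/1.16=17.8359; Δ=(21.5517−17.2414)/(107.3600−80.9600)=0.1633; B=V−Δ·S=3.4681
Check: Δ(0,0)·S0 + B(0,0) = 17.8359 = V0.

(0,0): Delta=0.1633 Bond=3.4681
(1,0): Delta=1.0293 Bond=-66.0920
(1,1): Delta=0.0000 Bond=21.5517
V0=17.8359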